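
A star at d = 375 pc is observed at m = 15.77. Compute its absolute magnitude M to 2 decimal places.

7.90

M = m − 5 log₁₀(d/10 pc) = 15.77 − 5 log₁₀(375/10)
  = 15.77 − 5 × 1.574 = 15.77 − 7.87 = 7.90.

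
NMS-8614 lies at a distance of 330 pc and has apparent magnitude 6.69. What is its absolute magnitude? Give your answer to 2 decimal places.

M = m − 5 log₁₀(d/10 pc) = 6.69 − 5 log₁₀(330/10)
  = 6.69 − 5 × 1.519 = 6.69 − 7.59 = -0.90.

-0.90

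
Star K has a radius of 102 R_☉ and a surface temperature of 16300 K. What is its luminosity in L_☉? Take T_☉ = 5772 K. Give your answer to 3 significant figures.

6.62×10^5 L_☉

L/L_☉ = (R/R_☉)² (T/T_☉)⁴ = (102)² × (16300/5772)⁴
       = 1.040×10^4 × (2.824)⁴ = 1.040×10^4 × 63.60 = 6.617×10^5.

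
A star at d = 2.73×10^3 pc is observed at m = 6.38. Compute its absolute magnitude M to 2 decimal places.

-5.80

M = m − 5 log₁₀(d/10 pc) = 6.38 − 5 log₁₀(2.73×10^3/10)
  = 6.38 − 5 × 2.436 = 6.38 − 12.18 = -5.80.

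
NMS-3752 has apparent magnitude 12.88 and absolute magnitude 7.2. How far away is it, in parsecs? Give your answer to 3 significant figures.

m − M = 5 log₁₀(d/10 pc)
12.88 − (7.2) = 5.68 = 5 log₁₀(d/10)
d = 10 × 10^(5.68/5) = 10 × 10^1.136 = 136.8 pc.

137 pc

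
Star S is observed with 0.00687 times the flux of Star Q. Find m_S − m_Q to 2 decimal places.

m_S − m_Q = −2.5 log₁₀(F_S/F_Q) = −2.5 log₁₀(0.00687) = −2.5 × (-2.163) = 5.408.

5.41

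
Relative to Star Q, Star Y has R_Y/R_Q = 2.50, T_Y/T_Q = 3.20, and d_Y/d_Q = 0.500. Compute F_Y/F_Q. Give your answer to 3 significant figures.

2.62×10^3

L_Y/L_Q = (R_Y/R_Q)²(T_Y/T_Q)⁴ = (2.50)² × (3.20)⁴ = 655.4.
F_Y/F_Q = (L_Y/L_Q)/(d_Y/d_Q)² = 655.4 / (0.500)² = 2621.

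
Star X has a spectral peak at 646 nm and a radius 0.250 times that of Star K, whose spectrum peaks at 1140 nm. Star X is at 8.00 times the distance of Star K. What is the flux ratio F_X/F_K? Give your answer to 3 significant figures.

Wien's law: T_X/T_K = λ_K/λ_X = 1140/646 = 1.765.
L_X/L_K = (R_X/R_K)²(T_X/T_K)⁴ = (0.250)²(1.765)⁴ = 0.6061.
F_X/F_K = (L_X/L_K)/(d_X/d_K)² = 0.6061/(8.00)² = 0.009471.

0.00947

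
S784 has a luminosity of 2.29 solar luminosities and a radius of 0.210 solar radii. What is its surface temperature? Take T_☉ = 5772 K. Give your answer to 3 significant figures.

T/T_☉ = (L/L_☉)^(1/4) / (R/R_☉)^(1/2)
T = 5772 × (2.29)^(1/4) / √(0.210) = 5772 × 1.230 / 0.4583 = 1.549×10^4 K.

1.55×10^4 K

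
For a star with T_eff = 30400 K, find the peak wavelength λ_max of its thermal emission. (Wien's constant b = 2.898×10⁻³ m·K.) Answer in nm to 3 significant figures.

λ_max = b/T = 2.898×10⁻³ / 30400 = 9.53×10^-8 m = 95.33 nm.

95.3 nm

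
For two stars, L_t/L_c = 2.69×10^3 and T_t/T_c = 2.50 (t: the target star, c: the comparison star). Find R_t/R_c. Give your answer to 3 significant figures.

8.30

L ∝ R²T⁴ gives R ∝ √L / T², so
R_t/R_c = √(2.69×10^3) / (2.50)² = 51.87 / 6.250 = 8.298.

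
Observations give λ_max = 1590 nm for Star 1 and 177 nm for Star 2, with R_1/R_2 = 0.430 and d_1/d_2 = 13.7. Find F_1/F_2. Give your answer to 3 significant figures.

1.51×10^-7

Wien's law: T_1/T_2 = λ_2/λ_1 = 177/1590 = 0.1113.
L_1/L_2 = (R_1/R_2)²(T_1/T_2)⁴ = (0.430)²(0.1113)⁴ = 2.839×10^-5.
F_1/F_2 = (L_1/L_2)/(d_1/d_2)² = 2.839×10^-5/(13.7)² = 1.513×10^-7.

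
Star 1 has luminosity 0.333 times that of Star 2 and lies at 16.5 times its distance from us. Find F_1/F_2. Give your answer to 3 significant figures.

0.00122

F = L/(4πd²), so F_1/F_2 = (L_1/L_2) / (d_1/d_2)²
= 0.333 / (16.5)² = 0.333 / 272.2 = 0.001223.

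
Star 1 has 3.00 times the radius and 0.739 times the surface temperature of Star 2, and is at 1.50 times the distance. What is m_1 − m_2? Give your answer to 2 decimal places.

-0.19

L_1/L_2 = (3.00)²(0.739)⁴ = 2.684.
F_1/F_2 = (L_1/L_2)/(d_1/d_2)² = 2.684/2.250 = 1.193.
m_1 − m_2 = −2.5 log₁₀(1.193) = -0.19.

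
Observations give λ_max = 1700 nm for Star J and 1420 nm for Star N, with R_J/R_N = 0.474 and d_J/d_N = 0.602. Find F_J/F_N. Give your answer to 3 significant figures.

0.302

Wien's law: T_J/T_N = λ_N/λ_J = 1420/1700 = 0.8353.
L_J/L_N = (R_J/R_N)²(T_J/T_N)⁴ = (0.474)²(0.8353)⁴ = 0.1094.
F_J/F_N = (L_J/L_N)/(d_J/d_N)² = 0.1094/(0.602)² = 0.3018.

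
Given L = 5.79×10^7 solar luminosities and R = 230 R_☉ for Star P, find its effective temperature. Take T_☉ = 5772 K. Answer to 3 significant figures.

3.32×10^4 K

T/T_☉ = (L/L_☉)^(1/4) / (R/R_☉)^(1/2)
T = 5772 × (5.79×10^7)^(1/4) / √(230) = 5772 × 87.23 / 15.17 = 3.320×10^4 K.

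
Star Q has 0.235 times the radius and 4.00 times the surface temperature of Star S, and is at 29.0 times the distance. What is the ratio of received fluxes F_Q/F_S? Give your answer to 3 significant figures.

L_Q/L_S = (R_Q/R_S)²(T_Q/T_S)⁴ = (0.235)² × (4.00)⁴ = 14.14.
F_Q/F_S = (L_Q/L_S)/(d_Q/d_S)² = 14.14 / (29.0)² = 0.01681.

0.0168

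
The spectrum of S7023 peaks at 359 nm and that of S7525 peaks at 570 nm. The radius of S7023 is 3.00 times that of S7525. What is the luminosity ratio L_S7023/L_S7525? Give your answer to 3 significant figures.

Wien's law gives T ∝ 1/λ_max, so T_S7023/T_S7525 = λ_S7525/λ_S7023 = 570/359 = 1.588.
Then L ∝ R²T⁴ gives L_S7023/L_S7525 = (3.00)² × (1.588)⁴ = 9.000 × 6.355 = 57.20.

57.2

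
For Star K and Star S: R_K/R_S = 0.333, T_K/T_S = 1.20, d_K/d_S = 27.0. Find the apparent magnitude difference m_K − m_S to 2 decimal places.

L_K/L_S = (0.333)²(1.20)⁴ = 0.2299.
F_K/F_S = (L_K/L_S)/(d_K/d_S)² = 0.2299/729.0 = 3.154×10^-4.
m_K − m_S = −2.5 log₁₀(3.154×10^-4) = 8.75.

8.75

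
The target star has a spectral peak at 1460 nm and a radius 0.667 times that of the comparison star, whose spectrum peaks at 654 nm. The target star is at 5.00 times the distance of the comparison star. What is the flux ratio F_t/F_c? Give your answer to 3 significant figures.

7.16×10^-4

Wien's law: T_t/T_c = λ_c/λ_t = 654/1460 = 0.4479.
L_t/L_c = (R_t/R_c)²(T_t/T_c)⁴ = (0.667)²(0.4479)⁴ = 0.01791.
F_t/F_c = (L_t/L_c)/(d_t/d_c)² = 0.01791/(5.00)² = 7.165×10^-4.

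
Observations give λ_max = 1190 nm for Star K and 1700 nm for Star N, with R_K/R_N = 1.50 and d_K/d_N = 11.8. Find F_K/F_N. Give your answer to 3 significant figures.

Wien's law: T_K/T_N = λ_N/λ_K = 1700/1190 = 1.429.
L_K/L_N = (R_K/R_N)²(T_K/T_N)⁴ = (1.50)²(1.429)⁴ = 9.371.
F_K/F_N = (L_K/L_N)/(d_K/d_N)² = 9.371/(11.8)² = 0.06730.

0.0673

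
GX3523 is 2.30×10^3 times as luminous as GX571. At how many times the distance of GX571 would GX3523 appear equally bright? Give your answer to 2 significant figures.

Equal flux requires L_GX3523/d_GX3523² = L_GX571/d_GX571², so d_GX3523/d_GX571 = √(L_GX3523/L_GX571)
= √(2.30×10^3) = 47.96.

48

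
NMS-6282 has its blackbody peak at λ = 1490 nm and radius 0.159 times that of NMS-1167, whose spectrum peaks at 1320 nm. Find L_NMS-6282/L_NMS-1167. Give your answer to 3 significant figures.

Wien's law gives T ∝ 1/λ_max, so T_NMS-6282/T_NMS-1167 = λ_NMS-1167/λ_NMS-6282 = 1320/1490 = 0.8859.
Then L ∝ R²T⁴ gives L_NMS-6282/L_NMS-1167 = (0.159)² × (0.8859)⁴ = 0.02528 × 0.6160 = 0.01557.

0.0156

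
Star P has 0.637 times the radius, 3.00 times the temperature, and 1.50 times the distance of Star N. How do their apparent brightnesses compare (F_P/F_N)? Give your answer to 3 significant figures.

14.6

L_P/L_N = (R_P/R_N)²(T_P/T_N)⁴ = (0.637)² × (3.00)⁴ = 32.87.
F_P/F_N = (L_P/L_N)/(d_P/d_N)² = 32.87 / (1.50)² = 14.61.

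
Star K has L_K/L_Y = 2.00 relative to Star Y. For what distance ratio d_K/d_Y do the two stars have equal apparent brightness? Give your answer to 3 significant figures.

1.41

Equal flux requires L_K/d_K² = L_Y/d_Y², so d_K/d_Y = √(L_K/L_Y)
= √(2.00) = 1.414.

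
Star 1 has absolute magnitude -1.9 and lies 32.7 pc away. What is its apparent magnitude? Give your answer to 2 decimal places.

m = M + 5 log₁₀(d/10 pc) = -1.9 + 5 log₁₀(32.7/10)
  = -1.9 + 5 × 0.515 = -1.9 + 2.57 = 0.67.

0.67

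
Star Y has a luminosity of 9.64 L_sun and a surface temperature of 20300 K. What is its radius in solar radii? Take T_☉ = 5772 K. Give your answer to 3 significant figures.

R/R_☉ = √(L/L_☉) / (T/T_☉)² = √(9.64) / (3.517)²
       = 3.105 / 12.37 = 0.2510.

0.251 solar radii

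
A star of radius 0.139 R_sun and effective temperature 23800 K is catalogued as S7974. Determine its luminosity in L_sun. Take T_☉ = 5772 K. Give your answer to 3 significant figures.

5.59 L_sun

L/L_☉ = (R/R_☉)² (T/T_☉)⁴ = (0.139)² × (23800/5772)⁴
       = 0.01932 × (4.123)⁴ = 0.01932 × 289.1 = 5.585.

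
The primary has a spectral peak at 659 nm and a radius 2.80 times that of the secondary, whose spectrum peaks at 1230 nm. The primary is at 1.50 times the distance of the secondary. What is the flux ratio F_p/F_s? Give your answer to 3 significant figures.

42.3

Wien's law: T_p/T_s = λ_s/λ_p = 1230/659 = 1.866.
L_p/L_s = (R_p/R_s)²(T_p/T_s)⁴ = (2.80)²(1.866)⁴ = 95.15.
F_p/F_s = (L_p/L_s)/(d_p/d_s)² = 95.15/(1.50)² = 42.29.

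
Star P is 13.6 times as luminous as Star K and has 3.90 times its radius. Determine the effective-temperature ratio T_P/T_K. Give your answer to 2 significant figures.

0.97

L ∝ R²T⁴ gives T ∝ (L/R²)^(1/4), so
T_P/T_K = (13.6 / 3.90²)^(1/4) = (0.8941)^(1/4) = 0.9724.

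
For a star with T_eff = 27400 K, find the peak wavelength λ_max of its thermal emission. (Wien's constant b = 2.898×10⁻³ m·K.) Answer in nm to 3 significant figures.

106 nm

λ_max = b/T = 2.898×10⁻³ / 27400 = 1.06×10^-7 m = 105.8 nm.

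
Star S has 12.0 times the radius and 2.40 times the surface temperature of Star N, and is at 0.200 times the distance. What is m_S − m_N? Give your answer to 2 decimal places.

-12.69

L_S/L_N = (12.0)²(2.40)⁴ = 4778.
F_S/F_N = (L_S/L_N)/(d_S/d_N)² = 4778/0.04000 = 1.194×10^5.
m_S − m_N = −2.5 log₁₀(1.194×10^5) = -12.69.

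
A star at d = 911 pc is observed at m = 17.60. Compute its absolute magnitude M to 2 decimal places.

M = m − 5 log₁₀(d/10 pc) = 17.60 − 5 log₁₀(911/10)
  = 17.60 − 5 × 1.960 = 17.60 − 9.80 = 7.80.

7.80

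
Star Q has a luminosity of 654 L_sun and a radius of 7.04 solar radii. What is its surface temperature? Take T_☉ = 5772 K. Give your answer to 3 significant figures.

T/T_☉ = (L/L_☉)^(1/4) / (R/R_☉)^(1/2)
T = 5772 × (654)^(1/4) / √(7.04) = 5772 × 5.057 / 2.653 = 1.100×10^4 K.

1.10×10^4 K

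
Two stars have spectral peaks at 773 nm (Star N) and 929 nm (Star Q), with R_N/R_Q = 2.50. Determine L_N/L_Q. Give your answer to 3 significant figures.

13.0

Wien's law gives T ∝ 1/λ_max, so T_N/T_Q = λ_Q/λ_N = 929/773 = 1.202.
Then L ∝ R²T⁴ gives L_N/L_Q = (2.50)² × (1.202)⁴ = 6.250 × 2.086 = 13.04.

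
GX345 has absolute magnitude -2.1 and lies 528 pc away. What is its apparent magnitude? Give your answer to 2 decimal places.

m = M + 5 log₁₀(d/10 pc) = -2.1 + 5 log₁₀(528/10)
  = -2.1 + 5 × 1.723 = -2.1 + 8.61 = 6.51.

6.51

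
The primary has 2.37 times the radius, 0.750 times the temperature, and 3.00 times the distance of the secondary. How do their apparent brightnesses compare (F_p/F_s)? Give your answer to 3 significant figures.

0.197

L_p/L_s = (R_p/R_s)²(T_p/T_s)⁴ = (2.37)² × (0.750)⁴ = 1.777.
F_p/F_s = (L_p/L_s)/(d_p/d_s)² = 1.777 / (3.00)² = 0.1975.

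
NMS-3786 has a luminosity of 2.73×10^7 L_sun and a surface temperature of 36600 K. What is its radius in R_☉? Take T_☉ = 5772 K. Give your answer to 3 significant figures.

130 R_☉

R/R_☉ = √(L/L_☉) / (T/T_☉)² = √(2.73×10^7) / (6.341)²
       = 5225 / 40.21 = 129.9.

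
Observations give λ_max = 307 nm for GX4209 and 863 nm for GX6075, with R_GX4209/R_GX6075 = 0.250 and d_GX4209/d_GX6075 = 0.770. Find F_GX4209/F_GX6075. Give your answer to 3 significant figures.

6.58

Wien's law: T_GX4209/T_GX6075 = λ_GX6075/λ_GX4209 = 863/307 = 2.811.
L_GX4209/L_GX6075 = (R_GX4209/R_GX6075)²(T_GX4209/T_GX6075)⁴ = (0.250)²(2.811)⁴ = 3.903.
F_GX4209/F_GX6075 = (L_GX4209/L_GX6075)/(d_GX4209/d_GX6075)² = 3.903/(0.770)² = 6.582.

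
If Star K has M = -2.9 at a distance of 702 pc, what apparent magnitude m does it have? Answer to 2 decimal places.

m = M + 5 log₁₀(d/10 pc) = -2.9 + 5 log₁₀(702/10)
  = -2.9 + 5 × 1.846 = -2.9 + 9.23 = 6.33.

6.33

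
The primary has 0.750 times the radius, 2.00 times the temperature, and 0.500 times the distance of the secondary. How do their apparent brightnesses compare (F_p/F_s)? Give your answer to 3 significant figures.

L_p/L_s = (R_p/R_s)²(T_p/T_s)⁴ = (0.750)² × (2.00)⁴ = 9.000.
F_p/F_s = (L_p/L_s)/(d_p/d_s)² = 9.000 / (0.500)² = 36.00.

36.0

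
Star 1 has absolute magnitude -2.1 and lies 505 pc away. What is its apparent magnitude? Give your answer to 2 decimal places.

6.42

m = M + 5 log₁₀(d/10 pc) = -2.1 + 5 log₁₀(505/10)
  = -2.1 + 5 × 1.703 = -2.1 + 8.52 = 6.42.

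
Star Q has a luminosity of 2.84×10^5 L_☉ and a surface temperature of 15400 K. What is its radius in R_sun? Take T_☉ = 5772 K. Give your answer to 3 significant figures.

R/R_☉ = √(L/L_☉) / (T/T_☉)² = √(2.84×10^5) / (2.668)²
       = 532.9 / 7.119 = 74.86.

74.9 R_sun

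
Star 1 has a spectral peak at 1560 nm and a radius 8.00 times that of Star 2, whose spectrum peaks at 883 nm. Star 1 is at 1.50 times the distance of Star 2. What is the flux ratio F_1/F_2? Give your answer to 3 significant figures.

Wien's law: T_1/T_2 = λ_2/λ_1 = 883/1560 = 0.5660.
L_1/L_2 = (R_1/R_2)²(T_1/T_2)⁴ = (8.00)²(0.5660)⁴ = 6.569.
F_1/F_2 = (L_1/L_2)/(d_1/d_2)² = 6.569/(1.50)² = 2.920.

2.92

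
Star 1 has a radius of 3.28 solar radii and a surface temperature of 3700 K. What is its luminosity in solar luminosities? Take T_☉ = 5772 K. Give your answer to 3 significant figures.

L/L_☉ = (R/R_☉)² (T/T_☉)⁴ = (3.28)² × (3700/5772)⁴
       = 10.76 × (0.6410)⁴ = 10.76 × 0.1689 = 1.817.

1.82 solar luminosities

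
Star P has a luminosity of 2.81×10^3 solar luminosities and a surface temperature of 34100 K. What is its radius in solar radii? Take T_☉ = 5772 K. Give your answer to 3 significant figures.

1.52 solar radii

R/R_☉ = √(L/L_☉) / (T/T_☉)² = √(2.81×10^3) / (5.908)²
       = 53.01 / 34.90 = 1.519.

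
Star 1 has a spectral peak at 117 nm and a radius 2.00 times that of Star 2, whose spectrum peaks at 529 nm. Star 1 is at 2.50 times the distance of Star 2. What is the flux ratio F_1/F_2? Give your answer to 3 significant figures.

267

Wien's law: T_1/T_2 = λ_2/λ_1 = 529/117 = 4.521.
L_1/L_2 = (R_1/R_2)²(T_1/T_2)⁴ = (2.00)²(4.521)⁴ = 1672.
F_1/F_2 = (L_1/L_2)/(d_1/d_2)² = 1672/(2.50)² = 267.5.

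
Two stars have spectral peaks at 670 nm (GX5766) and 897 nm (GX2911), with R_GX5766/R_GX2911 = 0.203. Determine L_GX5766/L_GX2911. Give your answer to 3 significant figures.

0.132

Wien's law gives T ∝ 1/λ_max, so T_GX5766/T_GX2911 = λ_GX2911/λ_GX5766 = 897/670 = 1.339.
Then L ∝ R²T⁴ gives L_GX5766/L_GX2911 = (0.203)² × (1.339)⁴ = 0.04121 × 3.213 = 0.1324.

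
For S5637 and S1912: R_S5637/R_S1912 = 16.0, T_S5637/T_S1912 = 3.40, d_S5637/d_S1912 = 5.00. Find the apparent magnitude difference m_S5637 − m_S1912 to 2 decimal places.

L_S5637/L_S1912 = (16.0)²(3.40)⁴ = 3.421×10^4.
F_S5637/F_S1912 = (L_S5637/L_S1912)/(d_S5637/d_S1912)² = 3.421×10^4/25.00 = 1368.
m_S5637 − m_S1912 = −2.5 log₁₀(1368) = -7.84.

-7.84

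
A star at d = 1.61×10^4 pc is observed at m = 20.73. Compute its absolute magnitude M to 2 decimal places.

M = m − 5 log₁₀(d/10 pc) = 20.73 − 5 log₁₀(1.61×10^4/10)
  = 20.73 − 5 × 3.207 = 20.73 − 16.03 = 4.70.

4.70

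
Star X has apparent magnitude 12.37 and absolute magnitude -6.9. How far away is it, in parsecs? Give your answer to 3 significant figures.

m − M = 5 log₁₀(d/10 pc)
12.37 − (-6.9) = 19.27 = 5 log₁₀(d/10)
d = 10 × 10^(19.27/5) = 10 × 10^3.854 = 7.145×10^4 pc.

7.14×10^4 pc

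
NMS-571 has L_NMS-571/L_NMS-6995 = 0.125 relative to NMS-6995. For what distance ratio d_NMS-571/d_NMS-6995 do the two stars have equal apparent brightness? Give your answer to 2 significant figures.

Equal flux requires L_NMS-571/d_NMS-571² = L_NMS-6995/d_NMS-6995², so d_NMS-571/d_NMS-6995 = √(L_NMS-571/L_NMS-6995)
= √(0.125) = 0.3536.

0.35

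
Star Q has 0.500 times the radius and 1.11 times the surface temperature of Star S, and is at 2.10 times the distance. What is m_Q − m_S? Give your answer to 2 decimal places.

2.66

L_Q/L_S = (0.500)²(1.11)⁴ = 0.3795.
F_Q/F_S = (L_Q/L_S)/(d_Q/d_S)² = 0.3795/4.410 = 0.08606.
m_Q − m_S = −2.5 log₁₀(0.08606) = 2.66.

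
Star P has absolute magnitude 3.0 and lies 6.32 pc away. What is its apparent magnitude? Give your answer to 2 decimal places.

2.00

m = M + 5 log₁₀(d/10 pc) = 3.0 + 5 log₁₀(6.32/10)
  = 3.0 + 5 × -0.199 = 3.0 + -1.00 = 2.00.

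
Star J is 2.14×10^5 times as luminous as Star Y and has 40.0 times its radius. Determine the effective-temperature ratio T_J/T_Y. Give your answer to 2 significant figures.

3.4

L ∝ R²T⁴ gives T ∝ (L/R²)^(1/4), so
T_J/T_Y = (2.14×10^5 / 40.0²)^(1/4) = (133.8)^(1/4) = 3.401.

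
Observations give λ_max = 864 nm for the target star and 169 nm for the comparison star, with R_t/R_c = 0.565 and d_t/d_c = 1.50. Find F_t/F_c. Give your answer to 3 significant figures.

Wien's law: T_t/T_c = λ_c/λ_t = 169/864 = 0.1956.
L_t/L_c = (R_t/R_c)²(T_t/T_c)⁴ = (0.565)²(0.1956)⁴ = 4.673×10^-4.
F_t/F_c = (L_t/L_c)/(d_t/d_c)² = 4.673×10^-4/(1.50)² = 2.077×10^-4.

2.08×10^-4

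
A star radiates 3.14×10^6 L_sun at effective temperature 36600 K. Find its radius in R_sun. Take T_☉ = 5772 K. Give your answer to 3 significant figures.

44.1 R_sun

R/R_☉ = √(L/L_☉) / (T/T_☉)² = √(3.14×10^6) / (6.341)²
       = 1772 / 40.21 = 44.07.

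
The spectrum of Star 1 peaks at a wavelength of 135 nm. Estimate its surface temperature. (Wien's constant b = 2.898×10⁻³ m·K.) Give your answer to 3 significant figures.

T = b/λ_max = 2.898×10⁻³ / (135×10⁻⁹) = 2.147×10^4 K.

2.15×10^4 K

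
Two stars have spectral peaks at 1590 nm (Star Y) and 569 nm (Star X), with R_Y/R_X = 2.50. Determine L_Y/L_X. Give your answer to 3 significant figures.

0.103

Wien's law gives T ∝ 1/λ_max, so T_Y/T_X = λ_X/λ_Y = 569/1590 = 0.3579.
Then L ∝ R²T⁴ gives L_Y/L_X = (2.50)² × (0.3579)⁴ = 6.250 × 0.01640 = 0.1025.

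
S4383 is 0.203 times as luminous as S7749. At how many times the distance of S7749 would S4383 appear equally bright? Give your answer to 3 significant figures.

Equal flux requires L_S4383/d_S4383² = L_S7749/d_S7749², so d_S4383/d_S7749 = √(L_S4383/L_S7749)
= √(0.203) = 0.4506.

0.451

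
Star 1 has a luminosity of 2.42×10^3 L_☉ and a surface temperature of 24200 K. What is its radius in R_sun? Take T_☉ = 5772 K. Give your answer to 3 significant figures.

2.80 R_sun

R/R_☉ = √(L/L_☉) / (T/T_☉)² = √(2.42×10^3) / (4.193)²
       = 49.19 / 17.58 = 2.799.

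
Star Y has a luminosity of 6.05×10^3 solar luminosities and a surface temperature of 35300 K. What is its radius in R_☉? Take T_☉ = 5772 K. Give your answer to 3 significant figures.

R/R_☉ = √(L/L_☉) / (T/T_☉)² = √(6.05×10^3) / (6.116)²
       = 77.78 / 37.40 = 2.080.

2.08 R_☉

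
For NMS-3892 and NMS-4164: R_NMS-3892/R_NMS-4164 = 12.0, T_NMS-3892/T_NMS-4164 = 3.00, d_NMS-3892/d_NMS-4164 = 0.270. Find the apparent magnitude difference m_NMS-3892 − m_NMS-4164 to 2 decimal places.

-13.01

L_NMS-3892/L_NMS-4164 = (12.0)²(3.00)⁴ = 1.166×10^4.
F_NMS-3892/F_NMS-4164 = (L_NMS-3892/L_NMS-4164)/(d_NMS-3892/d_NMS-4164)² = 1.166×10^4/0.07290 = 1.600×10^5.
m_NMS-3892 − m_NMS-4164 = −2.5 log₁₀(1.600×10^5) = -13.01.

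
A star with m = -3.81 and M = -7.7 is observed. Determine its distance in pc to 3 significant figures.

m − M = 5 log₁₀(d/10 pc)
-3.81 − (-7.7) = 3.89 = 5 log₁₀(d/10)
d = 10 × 10^(3.89/5) = 10 × 10^0.778 = 59.98 pc.

60.0 pc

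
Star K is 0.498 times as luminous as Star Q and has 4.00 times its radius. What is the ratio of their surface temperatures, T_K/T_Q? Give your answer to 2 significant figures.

L ∝ R²T⁴ gives T ∝ (L/R²)^(1/4), so
T_K/T_Q = (0.498 / 4.00²)^(1/4) = (0.03112)^(1/4) = 0.4200.

0.42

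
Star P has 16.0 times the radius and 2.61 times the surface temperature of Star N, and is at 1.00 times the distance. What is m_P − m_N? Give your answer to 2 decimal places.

L_P/L_N = (16.0)²(2.61)⁴ = 1.188×10^4.
F_P/F_N = (L_P/L_N)/(d_P/d_N)² = 1.188×10^4/1.000 = 1.188×10^4.
m_P − m_N = −2.5 log₁₀(1.188×10^4) = -10.19.

-10.19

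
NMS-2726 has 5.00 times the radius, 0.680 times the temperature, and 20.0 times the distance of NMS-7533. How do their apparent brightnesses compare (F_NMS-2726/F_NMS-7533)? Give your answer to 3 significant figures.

0.0134

L_NMS-2726/L_NMS-7533 = (R_NMS-2726/R_NMS-7533)²(T_NMS-2726/T_NMS-7533)⁴ = (5.00)² × (0.680)⁴ = 5.345.
F_NMS-2726/F_NMS-7533 = (L_NMS-2726/L_NMS-7533)/(d_NMS-2726/d_NMS-7533)² = 5.345 / (20.0)² = 0.01336.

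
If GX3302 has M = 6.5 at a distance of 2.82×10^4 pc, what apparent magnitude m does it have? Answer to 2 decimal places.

23.75

m = M + 5 log₁₀(d/10 pc) = 6.5 + 5 log₁₀(2.82×10^4/10)
  = 6.5 + 5 × 3.450 = 6.5 + 17.25 = 23.75.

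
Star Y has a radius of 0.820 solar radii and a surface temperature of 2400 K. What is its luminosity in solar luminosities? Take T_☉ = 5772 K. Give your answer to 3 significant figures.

L/L_☉ = (R/R_☉)² (T/T_☉)⁴ = (0.820)² × (2400/5772)⁴
       = 0.6724 × (0.4158)⁴ = 0.6724 × 0.02989 = 0.02010.

0.0201 solar luminosities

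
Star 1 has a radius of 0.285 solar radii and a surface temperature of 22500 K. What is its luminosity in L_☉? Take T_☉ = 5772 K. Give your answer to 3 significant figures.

18.8 L_☉

L/L_☉ = (R/R_☉)² (T/T_☉)⁴ = (0.285)² × (22500/5772)⁴
       = 0.08122 × (3.898)⁴ = 0.08122 × 230.9 = 18.75.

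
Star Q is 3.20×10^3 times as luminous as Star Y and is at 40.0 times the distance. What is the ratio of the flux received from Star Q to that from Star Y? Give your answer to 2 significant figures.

2.0

F = L/(4πd²), so F_Q/F_Y = (L_Q/L_Y) / (d_Q/d_Y)²
= 3.20×10^3 / (40.0)² = 3.20×10^3 / 1600 = 2.000.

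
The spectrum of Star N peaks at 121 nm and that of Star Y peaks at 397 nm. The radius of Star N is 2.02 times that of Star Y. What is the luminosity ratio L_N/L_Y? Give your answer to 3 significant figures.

473

Wien's law gives T ∝ 1/λ_max, so T_N/T_Y = λ_Y/λ_N = 397/121 = 3.281.
Then L ∝ R²T⁴ gives L_N/L_Y = (2.02)² × (3.281)⁴ = 4.080 × 115.9 = 472.8.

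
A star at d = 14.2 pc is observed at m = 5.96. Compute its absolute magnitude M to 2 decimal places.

5.20

M = m − 5 log₁₀(d/10 pc) = 5.96 − 5 log₁₀(14.2/10)
  = 5.96 − 5 × 0.152 = 5.96 − 0.76 = 5.20.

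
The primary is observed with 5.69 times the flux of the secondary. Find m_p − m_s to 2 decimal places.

m_p − m_s = −2.5 log₁₀(F_p/F_s) = −2.5 log₁₀(5.69) = −2.5 × (0.755) = -1.888.

-1.89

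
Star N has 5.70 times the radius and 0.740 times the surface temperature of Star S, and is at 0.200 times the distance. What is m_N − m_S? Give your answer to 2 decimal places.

-5.97

L_N/L_S = (5.70)²(0.740)⁴ = 9.743.
F_N/F_S = (L_N/L_S)/(d_N/d_S)² = 9.743/0.04000 = 243.6.
m_N − m_S = −2.5 log₁₀(243.6) = -5.97.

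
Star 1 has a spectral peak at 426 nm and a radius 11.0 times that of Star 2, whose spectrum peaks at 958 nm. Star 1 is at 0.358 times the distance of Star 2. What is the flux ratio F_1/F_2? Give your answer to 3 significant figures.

Wien's law: T_1/T_2 = λ_2/λ_1 = 958/426 = 2.249.
L_1/L_2 = (R_1/R_2)²(T_1/T_2)⁴ = (11.0)²(2.249)⁴ = 3095.
F_1/F_2 = (L_1/L_2)/(d_1/d_2)² = 3095/(0.358)² = 2.415×10^4.

2.41×10^4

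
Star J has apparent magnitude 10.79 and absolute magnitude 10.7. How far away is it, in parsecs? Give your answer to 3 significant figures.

m − M = 5 log₁₀(d/10 pc)
10.79 − (10.7) = 0.09 = 5 log₁₀(d/10)
d = 10 × 10^(0.09/5) = 10 × 10^0.018 = 10.42 pc.

10.4 pc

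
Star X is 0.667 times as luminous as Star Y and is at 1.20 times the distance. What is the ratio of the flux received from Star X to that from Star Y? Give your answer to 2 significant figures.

0.46

F = L/(4πd²), so F_X/F_Y = (L_X/L_Y) / (d_X/d_Y)²
= 0.667 / (1.20)² = 0.667 / 1.440 = 0.4632.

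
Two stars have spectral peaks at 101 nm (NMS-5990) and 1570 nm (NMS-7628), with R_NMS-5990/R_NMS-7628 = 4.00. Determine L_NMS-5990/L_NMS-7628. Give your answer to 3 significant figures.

9.34×10^5

Wien's law gives T ∝ 1/λ_max, so T_NMS-5990/T_NMS-7628 = λ_NMS-7628/λ_NMS-5990 = 1570/101 = 15.54.
Then L ∝ R²T⁴ gives L_NMS-5990/L_NMS-7628 = (4.00)² × (15.54)⁴ = 16.00 × 5.839×10^4 = 9.342×10^5.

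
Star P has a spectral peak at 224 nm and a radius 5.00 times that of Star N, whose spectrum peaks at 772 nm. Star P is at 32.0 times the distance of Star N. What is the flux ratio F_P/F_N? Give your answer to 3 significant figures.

3.44

Wien's law: T_P/T_N = λ_N/λ_P = 772/224 = 3.446.
L_P/L_N = (R_P/R_N)²(T_P/T_N)⁴ = (5.00)²(3.446)⁴ = 3527.
F_P/F_N = (L_P/L_N)/(d_P/d_N)² = 3527/(32.0)² = 3.444.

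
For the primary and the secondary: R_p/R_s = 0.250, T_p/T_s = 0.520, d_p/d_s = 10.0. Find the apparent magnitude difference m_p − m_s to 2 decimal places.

10.85

L_p/L_s = (0.250)²(0.520)⁴ = 0.004570.
F_p/F_s = (L_p/L_s)/(d_p/d_s)² = 0.004570/100.0 = 4.570×10^-5.
m_p − m_s = −2.5 log₁₀(4.570×10^-5) = 10.85.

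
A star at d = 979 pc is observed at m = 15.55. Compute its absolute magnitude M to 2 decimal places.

5.60

M = m − 5 log₁₀(d/10 pc) = 15.55 − 5 log₁₀(979/10)
  = 15.55 − 5 × 1.991 = 15.55 − 9.95 = 5.60.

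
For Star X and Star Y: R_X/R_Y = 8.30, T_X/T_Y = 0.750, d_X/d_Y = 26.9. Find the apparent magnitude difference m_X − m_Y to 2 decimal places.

L_X/L_Y = (8.30)²(0.750)⁴ = 21.80.
F_X/F_Y = (L_X/L_Y)/(d_X/d_Y)² = 21.80/723.6 = 0.03012.
m_X − m_Y = −2.5 log₁₀(0.03012) = 3.80.

3.80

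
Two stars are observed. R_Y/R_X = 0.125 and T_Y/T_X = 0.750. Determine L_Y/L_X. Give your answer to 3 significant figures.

0.00494

From the Stefan–Boltzmann law, L ∝ R²T⁴, so
L_Y/L_X = (R_Y/R_X)² (T_Y/T_X)⁴ = (0.125)² × (0.750)⁴ = 0.01562 × 0.3164 = 0.004944.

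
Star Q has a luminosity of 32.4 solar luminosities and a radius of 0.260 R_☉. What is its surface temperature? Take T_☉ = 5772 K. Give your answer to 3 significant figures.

2.70×10^4 K

T/T_☉ = (L/L_☉)^(1/4) / (R/R_☉)^(1/2)
T = 5772 × (32.4)^(1/4) / √(0.260) = 5772 × 2.386 / 0.5099 = 2.701×10^4 K.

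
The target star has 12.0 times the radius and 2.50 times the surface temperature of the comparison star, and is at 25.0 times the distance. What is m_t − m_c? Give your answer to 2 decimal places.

-2.39

L_t/L_c = (12.0)²(2.50)⁴ = 5625.
F_t/F_c = (L_t/L_c)/(d_t/d_c)² = 5625/625.0 = 9.000.
m_t − m_c = −2.5 log₁₀(9.000) = -2.39.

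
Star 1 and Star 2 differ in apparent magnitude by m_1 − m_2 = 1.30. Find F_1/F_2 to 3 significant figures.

F_1/F_2 = 10^(−(m_1 − m_2)/2.5) = 10^(-1.30/2.5) = 10^-0.520 = 0.3020.

0.302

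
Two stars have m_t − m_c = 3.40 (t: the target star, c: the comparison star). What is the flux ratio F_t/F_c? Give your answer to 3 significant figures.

0.0437

F_t/F_c = 10^(−(m_t − m_c)/2.5) = 10^(-3.40/2.5) = 10^-1.360 = 0.04365.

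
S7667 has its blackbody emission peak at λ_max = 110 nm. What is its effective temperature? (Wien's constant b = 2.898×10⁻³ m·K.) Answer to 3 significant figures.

T = b/λ_max = 2.898×10⁻³ / (110×10⁻⁹) = 2.635×10^4 K.

2.63×10^4 K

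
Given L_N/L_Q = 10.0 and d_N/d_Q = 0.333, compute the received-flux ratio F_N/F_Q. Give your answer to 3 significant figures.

F = L/(4πd²), so F_N/F_Q = (L_N/L_Q) / (d_N/d_Q)²
= 10.0 / (0.333)² = 10.0 / 0.1109 = 90.18.

90.2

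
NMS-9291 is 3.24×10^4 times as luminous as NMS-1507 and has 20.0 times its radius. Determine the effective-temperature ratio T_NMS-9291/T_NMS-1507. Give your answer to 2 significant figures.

L ∝ R²T⁴ gives T ∝ (L/R²)^(1/4), so
T_NMS-9291/T_NMS-1507 = (3.24×10^4 / 20.0²)^(1/4) = (81.00)^(1/4) = 3.000.

3.0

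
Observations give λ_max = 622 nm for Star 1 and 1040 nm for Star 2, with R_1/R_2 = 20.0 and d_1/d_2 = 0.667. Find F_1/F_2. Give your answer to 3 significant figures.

7.03×10^3

Wien's law: T_1/T_2 = λ_2/λ_1 = 1040/622 = 1.672.
L_1/L_2 = (R_1/R_2)²(T_1/T_2)⁴ = (20.0)²(1.672)⁴ = 3126.
F_1/F_2 = (L_1/L_2)/(d_1/d_2)² = 3126/(0.667)² = 7027.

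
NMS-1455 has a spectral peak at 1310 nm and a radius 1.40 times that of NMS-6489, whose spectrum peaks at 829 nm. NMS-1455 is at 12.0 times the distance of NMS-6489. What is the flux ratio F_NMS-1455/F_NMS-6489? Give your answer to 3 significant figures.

0.00218

Wien's law: T_NMS-1455/T_NMS-6489 = λ_NMS-6489/λ_NMS-1455 = 829/1310 = 0.6328.
L_NMS-1455/L_NMS-6489 = (R_NMS-1455/R_NMS-6489)²(T_NMS-1455/T_NMS-6489)⁴ = (1.40)²(0.6328)⁴ = 0.3143.
F_NMS-1455/F_NMS-6489 = (L_NMS-1455/L_NMS-6489)/(d_NMS-1455/d_NMS-6489)² = 0.3143/(12.0)² = 0.002183.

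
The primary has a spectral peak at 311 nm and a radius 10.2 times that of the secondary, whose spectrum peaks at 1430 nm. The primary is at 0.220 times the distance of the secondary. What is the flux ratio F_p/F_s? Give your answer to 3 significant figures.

9.61×10^5

Wien's law: T_p/T_s = λ_s/λ_p = 1430/311 = 4.598.
L_p/L_s = (R_p/R_s)²(T_p/T_s)⁴ = (10.2)²(4.598)⁴ = 4.651×10^4.
F_p/F_s = (L_p/L_s)/(d_p/d_s)² = 4.651×10^4/(0.220)² = 9.609×10^5.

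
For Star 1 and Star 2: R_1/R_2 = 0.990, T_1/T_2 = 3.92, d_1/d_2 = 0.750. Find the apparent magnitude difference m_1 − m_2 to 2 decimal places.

L_1/L_2 = (0.990)²(3.92)⁴ = 231.4.
F_1/F_2 = (L_1/L_2)/(d_1/d_2)² = 231.4/0.5625 = 411.4.
m_1 − m_2 = −2.5 log₁₀(411.4) = -6.54.

-6.54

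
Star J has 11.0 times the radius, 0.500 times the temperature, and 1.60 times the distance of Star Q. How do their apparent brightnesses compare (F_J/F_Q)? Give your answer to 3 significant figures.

2.95

L_J/L_Q = (R_J/R_Q)²(T_J/T_Q)⁴ = (11.0)² × (0.500)⁴ = 7.562.
F_J/F_Q = (L_J/L_Q)/(d_J/d_Q)² = 7.562 / (1.60)² = 2.954.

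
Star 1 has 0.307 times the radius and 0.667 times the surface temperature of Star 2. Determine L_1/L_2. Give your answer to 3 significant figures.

0.0187

From the Stefan–Boltzmann law, L ∝ R²T⁴, so
L_1/L_2 = (R_1/R_2)² (T_1/T_2)⁴ = (0.307)² × (0.667)⁴ = 0.09425 × 0.1979 = 0.01865.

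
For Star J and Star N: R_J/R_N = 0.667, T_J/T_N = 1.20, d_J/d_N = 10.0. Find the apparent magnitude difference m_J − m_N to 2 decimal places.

5.09

L_J/L_N = (0.667)²(1.20)⁴ = 0.9225.
F_J/F_N = (L_J/L_N)/(d_J/d_N)² = 0.9225/100.0 = 0.009225.
m_J − m_N = −2.5 log₁₀(0.009225) = 5.09.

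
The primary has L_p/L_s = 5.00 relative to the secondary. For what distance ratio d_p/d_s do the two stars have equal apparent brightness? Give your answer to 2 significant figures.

2.2

Equal flux requires L_p/d_p² = L_s/d_s², so d_p/d_s = √(L_p/L_s)
= √(5.00) = 2.236.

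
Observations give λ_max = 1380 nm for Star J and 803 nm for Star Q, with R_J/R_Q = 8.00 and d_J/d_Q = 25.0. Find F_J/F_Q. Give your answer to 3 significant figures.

Wien's law: T_J/T_Q = λ_Q/λ_J = 803/1380 = 0.5819.
L_J/L_Q = (R_J/R_Q)²(T_J/T_Q)⁴ = (8.00)²(0.5819)⁴ = 7.337.
F_J/F_Q = (L_J/L_Q)/(d_J/d_Q)² = 7.337/(25.0)² = 0.01174.

0.0117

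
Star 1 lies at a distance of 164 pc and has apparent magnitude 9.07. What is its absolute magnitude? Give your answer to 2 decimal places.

M = m − 5 log₁₀(d/10 pc) = 9.07 − 5 log₁₀(164/10)
  = 9.07 − 5 × 1.215 = 9.07 − 6.07 = 3.00.

3.00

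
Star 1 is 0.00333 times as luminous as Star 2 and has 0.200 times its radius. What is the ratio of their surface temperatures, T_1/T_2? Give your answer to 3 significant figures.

0.537

L ∝ R²T⁴ gives T ∝ (L/R²)^(1/4), so
T_1/T_2 = (0.00333 / 0.200²)^(1/4) = (0.08325)^(1/4) = 0.5372.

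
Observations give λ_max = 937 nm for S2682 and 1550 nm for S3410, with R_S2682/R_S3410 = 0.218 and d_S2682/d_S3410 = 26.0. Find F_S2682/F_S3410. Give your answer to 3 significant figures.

Wien's law: T_S2682/T_S3410 = λ_S3410/λ_S2682 = 1550/937 = 1.654.
L_S2682/L_S3410 = (R_S2682/R_S3410)²(T_S2682/T_S3410)⁴ = (0.218)²(1.654)⁴ = 0.3559.
F_S2682/F_S3410 = (L_S2682/L_S3410)/(d_S2682/d_S3410)² = 0.3559/(26.0)² = 5.264×10^-4.

5.26×10^-4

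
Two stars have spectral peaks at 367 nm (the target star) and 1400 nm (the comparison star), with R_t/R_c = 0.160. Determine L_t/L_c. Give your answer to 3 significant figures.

5.42

Wien's law gives T ∝ 1/λ_max, so T_t/T_c = λ_c/λ_t = 1400/367 = 3.815.
Then L ∝ R²T⁴ gives L_t/L_c = (0.160)² × (3.815)⁴ = 0.02560 × 211.8 = 5.421.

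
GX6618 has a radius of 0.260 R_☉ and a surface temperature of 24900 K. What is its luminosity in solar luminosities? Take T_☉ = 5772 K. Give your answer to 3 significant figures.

L/L_☉ = (R/R_☉)² (T/T_☉)⁴ = (0.260)² × (24900/5772)⁴
       = 0.06760 × (4.314)⁴ = 0.06760 × 346.3 = 23.41.

23.4 solar luminosities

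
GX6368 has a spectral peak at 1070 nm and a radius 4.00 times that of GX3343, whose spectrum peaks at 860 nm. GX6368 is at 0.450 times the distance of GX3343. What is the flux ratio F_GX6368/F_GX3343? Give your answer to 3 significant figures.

33.0

Wien's law: T_GX6368/T_GX3343 = λ_GX3343/λ_GX6368 = 860/1070 = 0.8037.
L_GX6368/L_GX3343 = (R_GX6368/R_GX3343)²(T_GX6368/T_GX3343)⁴ = (4.00)²(0.8037)⁴ = 6.677.
F_GX6368/F_GX3343 = (L_GX6368/L_GX3343)/(d_GX6368/d_GX3343)² = 6.677/(0.450)² = 32.97.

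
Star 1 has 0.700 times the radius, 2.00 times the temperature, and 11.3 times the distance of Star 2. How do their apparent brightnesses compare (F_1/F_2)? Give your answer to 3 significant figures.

0.0614

L_1/L_2 = (R_1/R_2)²(T_1/T_2)⁴ = (0.700)² × (2.00)⁴ = 7.840.
F_1/F_2 = (L_1/L_2)/(d_1/d_2)² = 7.840 / (11.3)² = 0.06140.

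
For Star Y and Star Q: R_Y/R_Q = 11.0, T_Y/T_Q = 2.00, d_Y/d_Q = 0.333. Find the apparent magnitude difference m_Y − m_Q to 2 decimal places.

L_Y/L_Q = (11.0)²(2.00)⁴ = 1936.
F_Y/F_Q = (L_Y/L_Q)/(d_Y/d_Q)² = 1936/0.1109 = 1.746×10^4.
m_Y − m_Q = −2.5 log₁₀(1.746×10^4) = -10.61.

-10.61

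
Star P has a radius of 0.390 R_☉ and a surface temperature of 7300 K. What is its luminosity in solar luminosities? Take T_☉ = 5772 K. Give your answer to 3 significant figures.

0.389 solar luminosities

L/L_☉ = (R/R_☉)² (T/T_☉)⁴ = (0.390)² × (7300/5772)⁴
       = 0.1521 × (1.265)⁴ = 0.1521 × 2.559 = 0.3891.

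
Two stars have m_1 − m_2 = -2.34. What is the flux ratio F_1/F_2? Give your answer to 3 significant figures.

8.63

F_1/F_2 = 10^(−(m_1 − m_2)/2.5) = 10^(2.34/2.5) = 10^0.936 = 8.630.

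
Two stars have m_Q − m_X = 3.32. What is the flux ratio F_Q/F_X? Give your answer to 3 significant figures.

F_Q/F_X = 10^(−(m_Q − m_X)/2.5) = 10^(-3.32/2.5) = 10^-1.328 = 0.04699.

0.0470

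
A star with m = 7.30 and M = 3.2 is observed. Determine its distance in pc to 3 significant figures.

m − M = 5 log₁₀(d/10 pc)
7.30 − (3.2) = 4.10 = 5 log₁₀(d/10)
d = 10 × 10^(4.10/5) = 10 × 10^0.820 = 66.07 pc.

66.1 pc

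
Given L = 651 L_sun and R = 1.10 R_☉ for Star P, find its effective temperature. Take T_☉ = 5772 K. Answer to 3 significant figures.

2.78×10^4 K

T/T_☉ = (L/L_☉)^(1/4) / (R/R_☉)^(1/2)
T = 5772 × (651)^(1/4) / √(1.10) = 5772 × 5.051 / 1.049 = 2.780×10^4 K.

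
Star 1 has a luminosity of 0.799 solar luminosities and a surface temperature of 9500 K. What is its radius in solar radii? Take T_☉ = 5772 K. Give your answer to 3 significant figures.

0.330 solar radii

R/R_☉ = √(L/L_☉) / (T/T_☉)² = √(0.799) / (1.646)²
       = 0.8939 / 2.709 = 0.3300.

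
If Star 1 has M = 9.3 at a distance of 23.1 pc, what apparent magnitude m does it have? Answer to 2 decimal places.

m = M + 5 log₁₀(d/10 pc) = 9.3 + 5 log₁₀(23.1/10)
  = 9.3 + 5 × 0.364 = 9.3 + 1.82 = 11.12.

11.12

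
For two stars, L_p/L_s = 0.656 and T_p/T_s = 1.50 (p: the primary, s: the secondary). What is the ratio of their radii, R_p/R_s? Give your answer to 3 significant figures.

L ∝ R²T⁴ gives R ∝ √L / T², so
R_p/R_s = √(0.656) / (1.50)² = 0.8099 / 2.250 = 0.3600.

0.360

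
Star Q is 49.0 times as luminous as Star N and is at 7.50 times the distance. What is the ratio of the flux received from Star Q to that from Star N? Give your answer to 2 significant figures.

0.87

F = L/(4πd²), so F_Q/F_N = (L_Q/L_N) / (d_Q/d_N)²
= 49.0 / (7.50)² = 49.0 / 56.25 = 0.8711.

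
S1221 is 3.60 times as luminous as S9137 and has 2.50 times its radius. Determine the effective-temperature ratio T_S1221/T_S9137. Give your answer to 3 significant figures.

L ∝ R²T⁴ gives T ∝ (L/R²)^(1/4), so
T_S1221/T_S9137 = (3.60 / 2.50²)^(1/4) = (0.5760)^(1/4) = 0.8712.

0.871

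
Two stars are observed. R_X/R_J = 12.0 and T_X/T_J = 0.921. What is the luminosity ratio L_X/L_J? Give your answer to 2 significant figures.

From the Stefan–Boltzmann law, L ∝ R²T⁴, so
L_X/L_J = (R_X/R_J)² (T_X/T_J)⁴ = (12.0)² × (0.921)⁴ = 144.0 × 0.7195 = 103.6.

1.0×10^2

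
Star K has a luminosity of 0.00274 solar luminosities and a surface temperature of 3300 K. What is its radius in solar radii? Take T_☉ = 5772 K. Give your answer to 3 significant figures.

0.160 solar radii

R/R_☉ = √(L/L_☉) / (T/T_☉)² = √(0.00274) / (0.5717)²
       = 0.05235 / 0.3269 = 0.1601.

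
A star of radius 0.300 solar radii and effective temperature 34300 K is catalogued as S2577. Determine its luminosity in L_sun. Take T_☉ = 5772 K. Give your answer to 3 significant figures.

L/L_☉ = (R/R_☉)² (T/T_☉)⁴ = (0.300)² × (34300/5772)⁴
       = 0.09000 × (5.942)⁴ = 0.09000 × 1247 = 112.2.

112 L_sun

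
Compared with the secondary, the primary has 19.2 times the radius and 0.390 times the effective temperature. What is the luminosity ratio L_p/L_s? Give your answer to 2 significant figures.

8.5

From the Stefan–Boltzmann law, L ∝ R²T⁴, so
L_p/L_s = (R_p/R_s)² (T_p/T_s)⁴ = (19.2)² × (0.390)⁴ = 368.6 × 0.02313 = 8.528.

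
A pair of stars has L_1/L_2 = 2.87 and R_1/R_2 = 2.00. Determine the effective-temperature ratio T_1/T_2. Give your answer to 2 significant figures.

L ∝ R²T⁴ gives T ∝ (L/R²)^(1/4), so
T_1/T_2 = (2.87 / 2.00²)^(1/4) = (0.7175)^(1/4) = 0.9204.

0.92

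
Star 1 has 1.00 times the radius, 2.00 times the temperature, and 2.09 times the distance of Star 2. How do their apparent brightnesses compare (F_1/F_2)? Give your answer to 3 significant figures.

3.66

L_1/L_2 = (R_1/R_2)²(T_1/T_2)⁴ = (1.00)² × (2.00)⁴ = 16.00.
F_1/F_2 = (L_1/L_2)/(d_1/d_2)² = 16.00 / (2.09)² = 3.663.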